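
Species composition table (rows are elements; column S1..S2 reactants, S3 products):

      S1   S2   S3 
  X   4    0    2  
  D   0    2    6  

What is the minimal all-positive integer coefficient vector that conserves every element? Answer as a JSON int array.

X: 1·4+6·0 = 4 | 2·2 = 4
D: 1·0+6·2 = 12 | 2·6 = 12
gcd(1,6,2) = 1

Coefficients: [1, 6, 2]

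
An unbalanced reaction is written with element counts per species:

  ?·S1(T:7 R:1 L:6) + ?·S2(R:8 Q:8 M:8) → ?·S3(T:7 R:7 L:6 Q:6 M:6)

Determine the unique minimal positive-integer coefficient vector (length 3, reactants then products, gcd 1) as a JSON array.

T: 4·7+3·0 = 28 | 4·7 = 28
R: 4·1+3·8 = 28 | 4·7 = 28
L: 4·6+3·0 = 24 | 4·6 = 24
Q: 4·0+3·8 = 24 | 4·6 = 24
M: 4·0+3·8 = 24 | 4·6 = 24
gcd(4,3,4) = 1

Coefficients: [4, 3, 4]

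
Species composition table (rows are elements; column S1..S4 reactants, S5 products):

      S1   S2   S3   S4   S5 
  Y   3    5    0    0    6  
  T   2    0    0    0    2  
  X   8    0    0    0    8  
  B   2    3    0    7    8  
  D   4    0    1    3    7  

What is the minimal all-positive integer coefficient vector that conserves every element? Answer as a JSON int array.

Coefficients: [5, 3, 6, 3, 5]

Y: 5·3+3·5+6·0+3·0 = 30 | 5·6 = 30
T: 5·2+3·0+6·0+3·0 = 10 | 5·2 = 10
X: 5·8+3·0+6·0+3·0 = 40 | 5·8 = 40
B: 5·2+3·3+6·0+3·7 = 40 | 5·8 = 40
D: 5·4+3·0+6·1+3·3 = 35 | 5·7 = 35
gcd(5,3,6,3,5) = 1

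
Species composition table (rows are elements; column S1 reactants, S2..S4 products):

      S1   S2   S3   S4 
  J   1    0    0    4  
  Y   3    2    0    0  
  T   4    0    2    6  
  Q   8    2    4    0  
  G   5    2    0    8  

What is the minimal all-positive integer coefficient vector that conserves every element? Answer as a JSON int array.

J: 4·1 = 4 | 6·0+5·0+1·4 = 4
Y: 4·3 = 12 | 6·2+5·0+1·0 = 12
T: 4·4 = 16 | 6·0+5·2+1·6 = 16
Q: 4·8 = 32 | 6·2+5·4+1·0 = 32
G: 4·5 = 20 | 6·2+5·0+1·8 = 20
gcd(4,6,5,1) = 1

Coefficients: [4, 6, 5, 1]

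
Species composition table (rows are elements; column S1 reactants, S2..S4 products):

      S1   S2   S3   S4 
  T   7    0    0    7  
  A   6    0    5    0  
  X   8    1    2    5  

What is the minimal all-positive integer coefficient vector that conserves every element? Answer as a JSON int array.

T: 5·7 = 35 | 3·0+6·0+5·7 = 35
A: 5·6 = 30 | 3·0+6·5+5·0 = 30
X: 5·8 = 40 | 3·1+6·2+5·5 = 40
gcd(5,3,6,5) = 1

Coefficients: [5, 3, 6, 5]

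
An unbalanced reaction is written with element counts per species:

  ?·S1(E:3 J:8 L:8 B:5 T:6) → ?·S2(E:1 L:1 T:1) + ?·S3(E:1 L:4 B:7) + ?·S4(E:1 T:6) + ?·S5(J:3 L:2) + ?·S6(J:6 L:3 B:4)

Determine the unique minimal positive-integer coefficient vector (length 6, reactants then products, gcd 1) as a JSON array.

E: 3·3 = 9 | 6·1+1·1+2·1+4·0+2·0 = 9
J: 3·8 = 24 | 6·0+1·0+2·0+4·3+2·6 = 24
L: 3·8 = 24 | 6·1+1·4+2·0+4·2+2·3 = 24
B: 3·5 = 15 | 6·0+1·7+2·0+4·0+2·4 = 15
T: 3·6 = 18 | 6·1+1·0+2·6+4·0+2·0 = 18
gcd(3,6,1,2,4,2) = 1

Coefficients: [3, 6, 1, 2, 4, 2]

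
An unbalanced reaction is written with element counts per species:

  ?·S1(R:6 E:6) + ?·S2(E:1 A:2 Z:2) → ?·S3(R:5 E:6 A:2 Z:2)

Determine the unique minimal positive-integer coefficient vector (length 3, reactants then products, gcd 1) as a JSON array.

Coefficients: [5, 6, 6]

R: 5·6+6·0 = 30 | 6·5 = 30
E: 5·6+6·1 = 36 | 6·6 = 36
A: 5·0+6·2 = 12 | 6·2 = 12
Z: 5·0+6·2 = 12 | 6·2 = 12
gcd(5,6,6) = 1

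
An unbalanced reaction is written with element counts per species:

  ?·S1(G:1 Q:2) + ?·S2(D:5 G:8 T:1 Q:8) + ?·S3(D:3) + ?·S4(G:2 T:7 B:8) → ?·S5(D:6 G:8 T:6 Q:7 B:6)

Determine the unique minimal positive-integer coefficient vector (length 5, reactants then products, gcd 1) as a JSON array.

D: 2·0+3·5+3·3+3·0 = 24 | 4·6 = 24
G: 2·1+3·8+3·0+3·2 = 32 | 4·8 = 32
T: 2·0+3·1+3·0+3·7 = 24 | 4·6 = 24
Q: 2·2+3·8+3·0+3·0 = 28 | 4·7 = 28
B: 2·0+3·0+3·0+3·8 = 24 | 4·6 = 24
gcd(2,3,3,3,4) = 1

Coefficients: [2, 3, 3, 3, 4]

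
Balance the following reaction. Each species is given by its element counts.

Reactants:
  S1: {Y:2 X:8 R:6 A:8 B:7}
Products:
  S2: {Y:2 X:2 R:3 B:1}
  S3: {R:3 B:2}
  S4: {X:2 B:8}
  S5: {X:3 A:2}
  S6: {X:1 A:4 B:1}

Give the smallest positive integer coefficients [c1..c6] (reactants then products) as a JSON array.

Coefficients: [3, 3, 3, 1, 4, 4]

Y: 3·2 = 6 | 3·2+3·0+1·0+4·0+4·0 = 6
X: 3·8 = 24 | 3·2+3·0+1·2+4·3+4·1 = 24
R: 3·6 = 18 | 3·3+3·3+1·0+4·0+4·0 = 18
A: 3·8 = 24 | 3·0+3·0+1·0+4·2+4·4 = 24
B: 3·7 = 21 | 3·1+3·2+1·8+4·0+4·1 = 21
gcd(3,3,3,1,4,4) = 1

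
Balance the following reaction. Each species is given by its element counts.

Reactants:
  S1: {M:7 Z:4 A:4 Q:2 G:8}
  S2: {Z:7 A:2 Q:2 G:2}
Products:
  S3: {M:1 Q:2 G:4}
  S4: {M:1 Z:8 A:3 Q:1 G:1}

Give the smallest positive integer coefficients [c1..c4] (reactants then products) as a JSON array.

Coefficients: [1, 4, 3, 4]

M: 1·7+4·0 = 7 | 3·1+4·1 = 7
Z: 1·4+4·7 = 32 | 3·0+4·8 = 32
A: 1·4+4·2 = 12 | 3·0+4·3 = 12
Q: 1·2+4·2 = 10 | 3·2+4·1 = 10
G: 1·8+4·2 = 16 | 3·4+4·1 = 16
gcd(1,4,3,4) = 1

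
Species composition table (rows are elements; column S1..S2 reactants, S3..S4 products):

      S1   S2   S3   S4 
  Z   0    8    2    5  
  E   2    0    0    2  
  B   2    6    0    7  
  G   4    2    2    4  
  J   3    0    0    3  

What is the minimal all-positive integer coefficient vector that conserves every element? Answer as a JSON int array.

Z: 6·0+5·8 = 40 | 5·2+6·5 = 40
E: 6·2+5·0 = 12 | 5·0+6·2 = 12
B: 6·2+5·6 = 42 | 5·0+6·7 = 42
G: 6·4+5·2 = 34 | 5·2+6·4 = 34
J: 6·3+5·0 = 18 | 5·0+6·3 = 18
gcd(6,5,5,6) = 1

Coefficients: [6, 5, 5, 6]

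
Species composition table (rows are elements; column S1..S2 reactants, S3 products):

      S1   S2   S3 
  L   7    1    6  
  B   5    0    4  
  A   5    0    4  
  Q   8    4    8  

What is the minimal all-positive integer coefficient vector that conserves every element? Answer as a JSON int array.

L: 4·7+2·1 = 30 | 5·6 = 30
B: 4·5+2·0 = 20 | 5·4 = 20
A: 4·5+2·0 = 20 | 5·4 = 20
Q: 4·8+2·4 = 40 | 5·8 = 40
gcd(4,2,5) = 1

Coefficients: [4, 2, 5]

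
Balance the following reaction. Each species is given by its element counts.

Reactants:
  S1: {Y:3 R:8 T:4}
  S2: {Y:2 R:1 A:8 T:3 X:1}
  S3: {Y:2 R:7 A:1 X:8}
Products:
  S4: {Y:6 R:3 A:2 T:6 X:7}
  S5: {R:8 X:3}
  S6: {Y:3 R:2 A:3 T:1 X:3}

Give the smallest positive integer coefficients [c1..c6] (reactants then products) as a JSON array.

Y: 3·3+1·2+5·2 = 21 | 2·6+6·0+3·3 = 21
R: 3·8+1·1+5·7 = 60 | 2·3+6·8+3·2 = 60
A: 3·0+1·8+5·1 = 13 | 2·2+6·0+3·3 = 13
T: 3·4+1·3+5·0 = 15 | 2·6+6·0+3·1 = 15
X: 3·0+1·1+5·8 = 41 | 2·7+6·3+3·3 = 41
gcd(3,1,5,2,6,3) = 1

Coefficients: [3, 1, 5, 2, 6, 3]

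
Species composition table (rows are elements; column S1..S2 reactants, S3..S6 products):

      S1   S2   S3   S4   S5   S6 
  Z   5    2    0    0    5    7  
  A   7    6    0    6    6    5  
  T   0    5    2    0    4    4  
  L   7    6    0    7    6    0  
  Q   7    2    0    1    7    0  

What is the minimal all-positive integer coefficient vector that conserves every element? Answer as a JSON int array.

Z: 5·5+6·2 = 37 | 1·0+5·0+6·5+1·7 = 37
A: 5·7+6·6 = 71 | 1·0+5·6+6·6+1·5 = 71
T: 5·0+6·5 = 30 | 1·2+5·0+6·4+1·4 = 30
L: 5·7+6·6 = 71 | 1·0+5·7+6·6+1·0 = 71
Q: 5·7+6·2 = 47 | 1·0+5·1+6·7+1·0 = 47
gcd(5,6,1,5,6,1) = 1

Coefficients: [5, 6, 1, 5, 6, 1]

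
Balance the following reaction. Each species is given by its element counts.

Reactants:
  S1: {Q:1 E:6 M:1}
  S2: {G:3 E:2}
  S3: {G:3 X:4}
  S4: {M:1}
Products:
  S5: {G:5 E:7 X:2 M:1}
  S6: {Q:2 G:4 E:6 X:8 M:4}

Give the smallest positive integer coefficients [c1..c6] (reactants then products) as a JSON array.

Q: 4·1+1·0+5·0+6·0 = 4 | 2·0+2·2 = 4
G: 4·0+1·3+5·3+6·0 = 18 | 2·5+2·4 = 18
E: 4·6+1·2+5·0+6·0 = 26 | 2·7+2·6 = 26
X: 4·0+1·0+5·4+6·0 = 20 | 2·2+2·8 = 20
M: 4·1+1·0+5·0+6·1 = 10 | 2·1+2·4 = 10
gcd(4,1,5,6,2,2) = 1

Coefficients: [4, 1, 5, 6, 2, 2]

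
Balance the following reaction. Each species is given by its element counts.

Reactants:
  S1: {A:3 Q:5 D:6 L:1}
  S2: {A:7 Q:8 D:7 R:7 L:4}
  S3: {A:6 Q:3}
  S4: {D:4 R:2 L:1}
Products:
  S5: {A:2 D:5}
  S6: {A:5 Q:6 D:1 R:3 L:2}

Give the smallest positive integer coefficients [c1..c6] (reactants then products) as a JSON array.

Coefficients: [2, 1, 4, 4, 6, 5]

A: 2·3+1·7+4·6+4·0 = 37 | 6·2+5·5 = 37
Q: 2·5+1·8+4·3+4·0 = 30 | 6·0+5·6 = 30
D: 2·6+1·7+4·0+4·4 = 35 | 6·5+5·1 = 35
R: 2·0+1·7+4·0+4·2 = 15 | 6·0+5·3 = 15
L: 2·1+1·4+4·0+4·1 = 10 | 6·0+5·2 = 10
gcd(2,1,4,4,6,5) = 1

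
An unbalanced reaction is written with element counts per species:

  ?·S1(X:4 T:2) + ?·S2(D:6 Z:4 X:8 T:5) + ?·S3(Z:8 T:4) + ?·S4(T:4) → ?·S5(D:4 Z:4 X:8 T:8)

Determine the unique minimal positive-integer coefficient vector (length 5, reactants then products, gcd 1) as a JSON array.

Coefficients: [4, 4, 1, 4, 6]

D: 4·0+4·6+1·0+4·0 = 24 | 6·4 = 24
Z: 4·0+4·4+1·8+4·0 = 24 | 6·4 = 24
X: 4·4+4·8+1·0+4·0 = 48 | 6·8 = 48
T: 4·2+4·5+1·4+4·4 = 48 | 6·8 = 48
gcd(4,4,1,4,6) = 1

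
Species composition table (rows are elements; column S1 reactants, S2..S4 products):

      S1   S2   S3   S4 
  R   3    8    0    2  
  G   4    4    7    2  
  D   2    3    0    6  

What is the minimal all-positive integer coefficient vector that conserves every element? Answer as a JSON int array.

Coefficients: [6, 2, 2, 1]

R: 6·3 = 18 | 2·8+2·0+1·2 = 18
G: 6·4 = 24 | 2·4+2·7+1·2 = 24
D: 6·2 = 12 | 2·3+2·0+1·6 = 12
gcd(6,2,2,1) = 1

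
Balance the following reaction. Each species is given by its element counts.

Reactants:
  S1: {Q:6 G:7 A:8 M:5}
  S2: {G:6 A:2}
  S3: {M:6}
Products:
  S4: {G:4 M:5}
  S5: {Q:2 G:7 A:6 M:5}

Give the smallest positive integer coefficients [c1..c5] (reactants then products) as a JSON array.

Coefficients: [1, 5, 5, 4, 3]

Q: 1·6+5·0+5·0 = 6 | 4·0+3·2 = 6
G: 1·7+5·6+5·0 = 37 | 4·4+3·7 = 37
A: 1·8+5·2+5·0 = 18 | 4·0+3·6 = 18
M: 1·5+5·0+5·6 = 35 | 4·5+3·5 = 35
gcd(1,5,5,4,3) = 1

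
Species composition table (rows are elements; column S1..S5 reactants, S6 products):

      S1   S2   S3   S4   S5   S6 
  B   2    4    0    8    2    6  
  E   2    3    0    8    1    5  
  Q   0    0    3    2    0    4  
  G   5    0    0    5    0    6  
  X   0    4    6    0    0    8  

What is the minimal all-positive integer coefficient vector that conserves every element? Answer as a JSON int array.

Coefficients: [5, 1, 6, 1, 4, 5]

B: 5·2+1·4+6·0+1·8+4·2 = 30 | 5·6 = 30
E: 5·2+1·3+6·0+1·8+4·1 = 25 | 5·5 = 25
Q: 5·0+1·0+6·3+1·2+4·0 = 20 | 5·4 = 20
G: 5·5+1·0+6·0+1·5+4·0 = 30 | 5·6 = 30
X: 5·0+1·4+6·6+1·0+4·0 = 40 | 5·8 = 40
gcd(5,1,6,1,4,5) = 1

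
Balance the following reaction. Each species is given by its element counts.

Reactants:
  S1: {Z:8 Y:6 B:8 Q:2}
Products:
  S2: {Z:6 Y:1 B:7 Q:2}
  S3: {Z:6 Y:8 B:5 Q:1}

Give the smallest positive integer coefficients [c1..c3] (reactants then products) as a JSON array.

Z: 3·8 = 24 | 2·6+2·6 = 24
Y: 3·6 = 18 | 2·1+2·8 = 18
B: 3·8 = 24 | 2·7+2·5 = 24
Q: 3·2 = 6 | 2·2+2·1 = 6
gcd(3,2,2) = 1

Coefficients: [3, 2, 2]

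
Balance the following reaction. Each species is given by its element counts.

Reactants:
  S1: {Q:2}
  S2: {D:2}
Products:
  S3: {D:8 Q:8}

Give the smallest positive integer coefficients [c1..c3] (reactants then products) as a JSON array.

D: 4·0+4·2 = 8 | 1·8 = 8
Q: 4·2+4·0 = 8 | 1·8 = 8
gcd(4,4,1) = 1

Coefficients: [4, 4, 1]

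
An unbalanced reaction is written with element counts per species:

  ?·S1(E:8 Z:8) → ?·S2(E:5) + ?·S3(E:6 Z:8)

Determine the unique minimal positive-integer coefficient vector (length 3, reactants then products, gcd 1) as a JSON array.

Coefficients: [5, 2, 5]

E: 5·8 = 40 | 2·5+5·6 = 40
Z: 5·8 = 40 | 2·0+5·8 = 40
gcd(5,2,5) = 1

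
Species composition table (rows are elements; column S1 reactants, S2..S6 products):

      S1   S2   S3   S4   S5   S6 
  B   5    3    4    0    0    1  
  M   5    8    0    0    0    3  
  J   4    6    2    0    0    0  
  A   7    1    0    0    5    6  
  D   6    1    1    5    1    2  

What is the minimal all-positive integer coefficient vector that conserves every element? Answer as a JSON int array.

Coefficients: [5, 2, 4, 3, 3, 3]

B: 5·5 = 25 | 2·3+4·4+3·0+3·0+3·1 = 25
M: 5·5 = 25 | 2·8+4·0+3·0+3·0+3·3 = 25
J: 5·4 = 20 | 2·6+4·2+3·0+3·0+3·0 = 20
A: 5·7 = 35 | 2·1+4·0+3·0+3·5+3·6 = 35
D: 5·6 = 30 | 2·1+4·1+3·5+3·1+3·2 = 30
gcd(5,2,4,3,3,3) = 1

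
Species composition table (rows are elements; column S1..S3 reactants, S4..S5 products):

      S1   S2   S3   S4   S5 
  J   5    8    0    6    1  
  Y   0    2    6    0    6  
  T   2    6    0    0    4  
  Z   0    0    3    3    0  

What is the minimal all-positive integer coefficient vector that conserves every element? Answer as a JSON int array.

J: 1·5+3·8+4·0 = 29 | 4·6+5·1 = 29
Y: 1·0+3·2+4·6 = 30 | 4·0+5·6 = 30
T: 1·2+3·6+4·0 = 20 | 4·0+5·4 = 20
Z: 1·0+3·0+4·3 = 12 | 4·3+5·0 = 12
gcd(1,3,4,4,5) = 1

Coefficients: [1, 3, 4, 4, 5]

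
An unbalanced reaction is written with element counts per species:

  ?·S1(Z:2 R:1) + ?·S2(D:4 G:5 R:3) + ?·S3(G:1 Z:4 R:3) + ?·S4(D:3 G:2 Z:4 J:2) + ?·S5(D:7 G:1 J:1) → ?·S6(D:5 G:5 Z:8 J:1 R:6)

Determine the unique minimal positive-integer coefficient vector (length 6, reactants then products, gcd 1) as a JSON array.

D: 6·0+3·4+5·0+2·3+1·7 = 25 | 5·5 = 25
G: 6·0+3·5+5·1+2·2+1·1 = 25 | 5·5 = 25
Z: 6·2+3·0+5·4+2·4+1·0 = 40 | 5·8 = 40
J: 6·0+3·0+5·0+2·2+1·1 = 5 | 5·1 = 5
R: 6·1+3·3+5·3+2·0+1·0 = 30 | 5·6 = 30
gcd(6,3,5,2,1,5) = 1

Coefficients: [6, 3, 5, 2, 1, 5]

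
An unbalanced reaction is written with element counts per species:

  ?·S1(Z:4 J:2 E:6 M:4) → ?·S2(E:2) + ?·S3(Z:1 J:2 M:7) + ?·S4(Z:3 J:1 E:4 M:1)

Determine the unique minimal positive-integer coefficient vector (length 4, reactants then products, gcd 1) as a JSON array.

Z: 5·4 = 20 | 3·0+2·1+6·3 = 20
J: 5·2 = 10 | 3·0+2·2+6·1 = 10
E: 5·6 = 30 | 3·2+2·0+6·4 = 30
M: 5·4 = 20 | 3·0+2·7+6·1 = 20
gcd(5,3,2,6) = 1

Coefficients: [5, 3, 2, 6]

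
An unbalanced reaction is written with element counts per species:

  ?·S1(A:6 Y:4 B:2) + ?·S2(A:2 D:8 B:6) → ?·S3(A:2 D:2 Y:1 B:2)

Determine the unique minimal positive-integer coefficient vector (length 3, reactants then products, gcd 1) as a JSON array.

A: 1·6+1·2 = 8 | 4·2 = 8
D: 1·0+1·8 = 8 | 4·2 = 8
Y: 1·4+1·0 = 4 | 4·1 = 4
B: 1·2+1·6 = 8 | 4·2 = 8
gcd(1,1,4) = 1

Coefficients: [1, 1, 4]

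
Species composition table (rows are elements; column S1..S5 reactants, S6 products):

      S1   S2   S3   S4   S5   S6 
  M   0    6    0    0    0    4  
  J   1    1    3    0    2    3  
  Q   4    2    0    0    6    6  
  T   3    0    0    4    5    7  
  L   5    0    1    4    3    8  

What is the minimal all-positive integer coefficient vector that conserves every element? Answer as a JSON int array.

Coefficients: [4, 4, 2, 5, 2, 6]

M: 4·0+4·6+2·0+5·0+2·0 = 24 | 6·4 = 24
J: 4·1+4·1+2·3+5·0+2·2 = 18 | 6·3 = 18
Q: 4·4+4·2+2·0+5·0+2·6 = 36 | 6·6 = 36
T: 4·3+4·0+2·0+5·4+2·5 = 42 | 6·7 = 42
L: 4·5+4·0+2·1+5·4+2·3 = 48 | 6·8 = 48
gcd(4,4,2,5,2,6) = 1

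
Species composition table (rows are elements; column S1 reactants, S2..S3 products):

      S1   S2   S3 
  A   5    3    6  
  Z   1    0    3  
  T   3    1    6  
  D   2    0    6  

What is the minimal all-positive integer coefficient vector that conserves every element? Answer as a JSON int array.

A: 3·5 = 15 | 3·3+1·6 = 15
Z: 3·1 = 3 | 3·0+1·3 = 3
T: 3·3 = 9 | 3·1+1·6 = 9
D: 3·2 = 6 | 3·0+1·6 = 6
gcd(3,3,1) = 1

Coefficients: [3, 3, 1]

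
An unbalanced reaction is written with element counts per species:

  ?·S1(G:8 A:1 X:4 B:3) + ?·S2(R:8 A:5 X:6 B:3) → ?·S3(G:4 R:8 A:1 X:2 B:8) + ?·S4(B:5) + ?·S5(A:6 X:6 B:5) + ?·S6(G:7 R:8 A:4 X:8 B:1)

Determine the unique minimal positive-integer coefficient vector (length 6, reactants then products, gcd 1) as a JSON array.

G: 4·8+5·0 = 32 | 1·4+1·0+2·0+4·7 = 32
R: 4·0+5·8 = 40 | 1·8+1·0+2·0+4·8 = 40
A: 4·1+5·5 = 29 | 1·1+1·0+2·6+4·4 = 29
X: 4·4+5·6 = 46 | 1·2+1·0+2·6+4·8 = 46
B: 4·3+5·3 = 27 | 1·8+1·5+2·5+4·1 = 27
gcd(4,5,1,1,2,4) = 1

Coefficients: [4, 5, 1, 1, 2, 4]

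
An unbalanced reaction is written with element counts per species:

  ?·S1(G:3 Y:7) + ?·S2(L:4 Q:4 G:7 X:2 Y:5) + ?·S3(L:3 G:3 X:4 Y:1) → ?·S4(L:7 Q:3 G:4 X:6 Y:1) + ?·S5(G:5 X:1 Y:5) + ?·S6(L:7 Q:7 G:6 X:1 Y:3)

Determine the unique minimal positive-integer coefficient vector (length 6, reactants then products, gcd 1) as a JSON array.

L: 1·0+4·4+4·3 = 28 | 3·7+5·0+1·7 = 28
Q: 1·0+4·4+4·0 = 16 | 3·3+5·0+1·7 = 16
G: 1·3+4·7+4·3 = 43 | 3·4+5·5+1·6 = 43
X: 1·0+4·2+4·4 = 24 | 3·6+5·1+1·1 = 24
Y: 1·7+4·5+4·1 = 31 | 3·1+5·5+1·3 = 31
gcd(1,4,4,3,5,1) = 1

Coefficients: [1, 4, 4, 3, 5, 1]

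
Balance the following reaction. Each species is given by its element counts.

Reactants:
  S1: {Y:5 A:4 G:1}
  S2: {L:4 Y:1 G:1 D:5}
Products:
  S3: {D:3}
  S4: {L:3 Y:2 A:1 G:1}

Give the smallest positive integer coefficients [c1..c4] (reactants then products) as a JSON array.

Coefficients: [1, 3, 5, 4]

L: 1·0+3·4 = 12 | 5·0+4·3 = 12
Y: 1·5+3·1 = 8 | 5·0+4·2 = 8
A: 1·4+3·0 = 4 | 5·0+4·1 = 4
G: 1·1+3·1 = 4 | 5·0+4·1 = 4
D: 1·0+3·5 = 15 | 5·3+4·0 = 15
gcd(1,3,5,4) = 1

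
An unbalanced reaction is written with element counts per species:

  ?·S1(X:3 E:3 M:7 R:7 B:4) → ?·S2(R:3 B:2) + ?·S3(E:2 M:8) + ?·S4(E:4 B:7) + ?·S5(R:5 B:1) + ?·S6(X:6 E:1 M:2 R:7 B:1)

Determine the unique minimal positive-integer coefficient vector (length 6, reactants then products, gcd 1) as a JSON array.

X: 4·3 = 12 | 3·0+3·0+1·0+1·0+2·6 = 12
E: 4·3 = 12 | 3·0+3·2+1·4+1·0+2·1 = 12
M: 4·7 = 28 | 3·0+3·8+1·0+1·0+2·2 = 28
R: 4·7 = 28 | 3·3+3·0+1·0+1·5+2·7 = 28
B: 4·4 = 16 | 3·2+3·0+1·7+1·1+2·1 = 16
gcd(4,3,3,1,1,2) = 1

Coefficients: [4, 3, 3, 1, 1, 2]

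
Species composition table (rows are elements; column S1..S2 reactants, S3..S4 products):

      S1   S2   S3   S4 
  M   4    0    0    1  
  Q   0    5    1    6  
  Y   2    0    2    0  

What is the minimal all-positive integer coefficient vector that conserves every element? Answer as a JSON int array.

M: 1·4+5·0 = 4 | 1·0+4·1 = 4
Q: 1·0+5·5 = 25 | 1·1+4·6 = 25
Y: 1·2+5·0 = 2 | 1·2+4·0 = 2
gcd(1,5,1,4) = 1

Coefficients: [1, 5, 1, 4]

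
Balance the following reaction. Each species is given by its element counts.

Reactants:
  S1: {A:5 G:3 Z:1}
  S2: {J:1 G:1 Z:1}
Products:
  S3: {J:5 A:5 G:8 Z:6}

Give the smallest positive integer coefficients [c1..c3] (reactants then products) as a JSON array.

J: 1·0+5·1 = 5 | 1·5 = 5
A: 1·5+5·0 = 5 | 1·5 = 5
G: 1·3+5·1 = 8 | 1·8 = 8
Z: 1·1+5·1 = 6 | 1·6 = 6
gcd(1,5,1) = 1

Coefficients: [1, 5, 1]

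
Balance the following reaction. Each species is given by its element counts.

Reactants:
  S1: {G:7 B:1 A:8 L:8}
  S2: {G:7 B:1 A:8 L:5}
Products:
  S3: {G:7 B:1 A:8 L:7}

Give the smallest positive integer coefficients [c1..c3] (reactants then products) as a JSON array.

G: 2·7+1·7 = 21 | 3·7 = 21
B: 2·1+1·1 = 3 | 3·1 = 3
A: 2·8+1·8 = 24 | 3·8 = 24
L: 2·8+1·5 = 21 | 3·7 = 21
gcd(2,1,3) = 1

Coefficients: [2, 1, 3]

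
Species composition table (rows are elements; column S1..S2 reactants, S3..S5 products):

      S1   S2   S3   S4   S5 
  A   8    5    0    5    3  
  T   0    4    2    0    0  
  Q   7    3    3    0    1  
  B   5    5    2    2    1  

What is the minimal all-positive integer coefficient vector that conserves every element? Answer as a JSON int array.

A: 1·8+2·5 = 18 | 4·0+3·5+1·3 = 18
T: 1·0+2·4 = 8 | 4·2+3·0+1·0 = 8
Q: 1·7+2·3 = 13 | 4·3+3·0+1·1 = 13
B: 1·5+2·5 = 15 | 4·2+3·2+1·1 = 15
gcd(1,2,4,3,1) = 1

Coefficients: [1, 2, 4, 3, 1]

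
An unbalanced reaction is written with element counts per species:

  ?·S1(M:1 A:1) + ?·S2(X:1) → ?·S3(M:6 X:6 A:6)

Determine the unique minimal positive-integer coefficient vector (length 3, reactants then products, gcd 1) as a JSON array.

Coefficients: [6, 6, 1]

M: 6·1+6·0 = 6 | 1·6 = 6
X: 6·0+6·1 = 6 | 1·6 = 6
A: 6·1+6·0 = 6 | 1·6 = 6
gcd(6,6,1) = 1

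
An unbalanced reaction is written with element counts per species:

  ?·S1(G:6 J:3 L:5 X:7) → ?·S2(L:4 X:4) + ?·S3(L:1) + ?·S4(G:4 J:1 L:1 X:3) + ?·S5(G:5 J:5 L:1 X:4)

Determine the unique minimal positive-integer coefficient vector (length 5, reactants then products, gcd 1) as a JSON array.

Coefficients: [5, 3, 6, 5, 2]

G: 5·6 = 30 | 3·0+6·0+5·4+2·5 = 30
J: 5·3 = 15 | 3·0+6·0+5·1+2·5 = 15
L: 5·5 = 25 | 3·4+6·1+5·1+2·1 = 25
X: 5·7 = 35 | 3·4+6·0+5·3+2·4 = 35
gcd(5,3,6,5,2) = 1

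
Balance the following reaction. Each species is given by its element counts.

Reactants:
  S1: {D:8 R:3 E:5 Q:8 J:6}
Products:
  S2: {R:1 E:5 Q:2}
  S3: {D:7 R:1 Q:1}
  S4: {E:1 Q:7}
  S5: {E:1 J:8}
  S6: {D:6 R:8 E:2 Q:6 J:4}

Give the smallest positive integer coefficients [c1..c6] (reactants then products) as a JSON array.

D: 6·8 = 48 | 4·0+6·7+4·0+4·0+1·6 = 48
R: 6·3 = 18 | 4·1+6·1+4·0+4·0+1·8 = 18
E: 6·5 = 30 | 4·5+6·0+4·1+4·1+1·2 = 30
Q: 6·8 = 48 | 4·2+6·1+4·7+4·0+1·6 = 48
J: 6·6 = 36 | 4·0+6·0+4·0+4·8+1·4 = 36
gcd(6,4,6,4,4,1) = 1

Coefficients: [6, 4, 6, 4, 4, 1]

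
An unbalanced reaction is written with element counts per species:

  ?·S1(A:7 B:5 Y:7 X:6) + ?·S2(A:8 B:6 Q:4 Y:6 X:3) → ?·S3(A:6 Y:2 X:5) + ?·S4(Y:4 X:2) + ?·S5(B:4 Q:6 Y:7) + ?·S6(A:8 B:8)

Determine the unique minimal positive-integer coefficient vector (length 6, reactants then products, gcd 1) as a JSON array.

A: 4·7+6·8 = 76 | 6·6+6·0+4·0+5·8 = 76
B: 4·5+6·6 = 56 | 6·0+6·0+4·4+5·8 = 56
Q: 4·0+6·4 = 24 | 6·0+6·0+4·6+5·0 = 24
Y: 4·7+6·6 = 64 | 6·2+6·4+4·7+5·0 = 64
X: 4·6+6·3 = 42 | 6·5+6·2+4·0+5·0 = 42
gcd(4,6,6,6,4,5) = 1

Coefficients: [4, 6, 6, 6, 4, 5]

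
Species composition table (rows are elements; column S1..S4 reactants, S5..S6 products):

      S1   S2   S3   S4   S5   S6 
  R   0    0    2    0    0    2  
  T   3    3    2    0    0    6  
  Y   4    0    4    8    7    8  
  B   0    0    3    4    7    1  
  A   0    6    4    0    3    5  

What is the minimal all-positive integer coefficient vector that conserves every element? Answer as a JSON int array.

R: 5·0+3·0+6·2+4·0 = 12 | 4·0+6·2 = 12
T: 5·3+3·3+6·2+4·0 = 36 | 4·0+6·6 = 36
Y: 5·4+3·0+6·4+4·8 = 76 | 4·7+6·8 = 76
B: 5·0+3·0+6·3+4·4 = 34 | 4·7+6·1 = 34
A: 5·0+3·6+6·4+4·0 = 42 | 4·3+6·5 = 42
gcd(5,3,6,4,4,6) = 1

Coefficients: [5, 3, 6, 4, 4, 6]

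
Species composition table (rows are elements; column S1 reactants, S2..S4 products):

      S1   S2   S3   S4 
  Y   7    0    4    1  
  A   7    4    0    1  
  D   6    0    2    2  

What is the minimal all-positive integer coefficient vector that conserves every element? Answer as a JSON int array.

Y: 3·7 = 21 | 4·0+4·4+5·1 = 21
A: 3·7 = 21 | 4·4+4·0+5·1 = 21
D: 3·6 = 18 | 4·0+4·2+5·2 = 18
gcd(3,4,4,5) = 1

Coefficients: [3, 4, 4, 5]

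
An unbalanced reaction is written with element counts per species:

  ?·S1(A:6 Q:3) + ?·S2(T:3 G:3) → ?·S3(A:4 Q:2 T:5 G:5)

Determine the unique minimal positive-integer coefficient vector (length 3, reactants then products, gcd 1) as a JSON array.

Coefficients: [2, 5, 3]

A: 2·6+5·0 = 12 | 3·4 = 12
Q: 2·3+5·0 = 6 | 3·2 = 6
T: 2·0+5·3 = 15 | 3·5 = 15
G: 2·0+5·3 = 15 | 3·5 = 15
gcd(2,5,3) = 1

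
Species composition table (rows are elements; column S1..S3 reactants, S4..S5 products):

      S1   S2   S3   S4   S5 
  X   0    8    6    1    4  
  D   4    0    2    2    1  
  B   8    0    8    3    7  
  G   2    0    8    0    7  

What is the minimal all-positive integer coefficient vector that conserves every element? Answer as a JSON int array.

X: 3·0+1·8+1·6 = 14 | 6·1+2·4 = 14
D: 3·4+1·0+1·2 = 14 | 6·2+2·1 = 14
B: 3·8+1·0+1·8 = 32 | 6·3+2·7 = 32
G: 3·2+1·0+1·8 = 14 | 6·0+2·7 = 14
gcd(3,1,1,6,2) = 1

Coefficients: [3, 1, 1, 6, 2]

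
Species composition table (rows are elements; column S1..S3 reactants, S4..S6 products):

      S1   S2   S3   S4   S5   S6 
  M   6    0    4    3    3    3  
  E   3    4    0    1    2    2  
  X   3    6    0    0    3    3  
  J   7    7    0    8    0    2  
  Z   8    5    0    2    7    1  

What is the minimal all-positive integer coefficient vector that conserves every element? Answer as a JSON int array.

M: 6·6+2·0+3·4 = 48 | 6·3+6·3+4·3 = 48
E: 6·3+2·4+3·0 = 26 | 6·1+6·2+4·2 = 26
X: 6·3+2·6+3·0 = 30 | 6·0+6·3+4·3 = 30
J: 6·7+2·7+3·0 = 56 | 6·8+6·0+4·2 = 56
Z: 6·8+2·5+3·0 = 58 | 6·2+6·7+4·1 = 58
gcd(6,2,3,6,6,4) = 1

Coefficients: [6, 2, 3, 6, 6, 4]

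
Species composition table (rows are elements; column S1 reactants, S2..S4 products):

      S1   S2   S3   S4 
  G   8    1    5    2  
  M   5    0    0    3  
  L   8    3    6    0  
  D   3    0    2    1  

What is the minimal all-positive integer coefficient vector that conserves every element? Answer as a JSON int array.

G: 3·8 = 24 | 4·1+2·5+5·2 = 24
M: 3·5 = 15 | 4·0+2·0+5·3 = 15
L: 3·8 = 24 | 4·3+2·6+5·0 = 24
D: 3·3 = 9 | 4·0+2·2+5·1 = 9
gcd(3,4,2,5) = 1

Coefficients: [3, 4, 2, 5]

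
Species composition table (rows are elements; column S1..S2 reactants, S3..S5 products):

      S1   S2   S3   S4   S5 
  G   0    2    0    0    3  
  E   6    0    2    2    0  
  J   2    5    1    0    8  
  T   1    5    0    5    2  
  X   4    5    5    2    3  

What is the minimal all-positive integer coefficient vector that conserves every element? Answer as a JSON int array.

G: 3·0+6·2 = 12 | 4·0+5·0+4·3 = 12
E: 3·6+6·0 = 18 | 4·2+5·2+4·0 = 18
J: 3·2+6·5 = 36 | 4·1+5·0+4·8 = 36
T: 3·1+6·5 = 33 | 4·0+5·5+4·2 = 33
X: 3·4+6·5 = 42 | 4·5+5·2+4·3 = 42
gcd(3,6,4,5,4) = 1

Coefficients: [3, 6, 4, 5, 4]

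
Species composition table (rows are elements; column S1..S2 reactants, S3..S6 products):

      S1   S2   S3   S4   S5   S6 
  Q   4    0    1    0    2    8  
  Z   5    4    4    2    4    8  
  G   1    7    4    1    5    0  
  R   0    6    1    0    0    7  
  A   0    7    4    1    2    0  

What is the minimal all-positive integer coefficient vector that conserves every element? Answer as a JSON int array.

Coefficients: [6, 3, 4, 1, 2, 2]

Q: 6·4+3·0 = 24 | 4·1+1·0+2·2+2·8 = 24
Z: 6·5+3·4 = 42 | 4·4+1·2+2·4+2·8 = 42
G: 6·1+3·7 = 27 | 4·4+1·1+2·5+2·0 = 27
R: 6·0+3·6 = 18 | 4·1+1·0+2·0+2·7 = 18
A: 6·0+3·7 = 21 | 4·4+1·1+2·2+2·0 = 21
gcd(6,3,4,1,2,2) = 1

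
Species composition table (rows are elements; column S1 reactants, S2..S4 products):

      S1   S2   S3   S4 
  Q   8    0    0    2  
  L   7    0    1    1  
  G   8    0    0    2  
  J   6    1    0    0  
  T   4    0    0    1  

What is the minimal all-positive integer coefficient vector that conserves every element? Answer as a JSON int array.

Q: 1·8 = 8 | 6·0+3·0+4·2 = 8
L: 1·7 = 7 | 6·0+3·1+4·1 = 7
G: 1·8 = 8 | 6·0+3·0+4·2 = 8
J: 1·6 = 6 | 6·1+3·0+4·0 = 6
T: 1·4 = 4 | 6·0+3·0+4·1 = 4
gcd(1,6,3,4) = 1

Coefficients: [1, 6, 3, 4]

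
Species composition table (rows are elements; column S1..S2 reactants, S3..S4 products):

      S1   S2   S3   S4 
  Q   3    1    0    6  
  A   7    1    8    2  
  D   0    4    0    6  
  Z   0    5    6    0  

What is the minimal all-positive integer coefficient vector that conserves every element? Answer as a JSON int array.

Coefficients: [6, 6, 5, 4]

Q: 6·3+6·1 = 24 | 5·0+4·6 = 24
A: 6·7+6·1 = 48 | 5·8+4·2 = 48
D: 6·0+6·4 = 24 | 5·0+4·6 = 24
Z: 6·0+6·5 = 30 | 5·6+4·0 = 30
gcd(6,6,5,4) = 1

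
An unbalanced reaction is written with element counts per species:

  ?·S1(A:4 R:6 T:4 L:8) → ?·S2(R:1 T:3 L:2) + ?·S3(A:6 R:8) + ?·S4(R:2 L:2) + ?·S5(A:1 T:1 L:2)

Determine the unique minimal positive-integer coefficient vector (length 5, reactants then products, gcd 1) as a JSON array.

A: 3·4 = 12 | 2·0+1·6+4·0+6·1 = 12
R: 3·6 = 18 | 2·1+1·8+4·2+6·0 = 18
T: 3·4 = 12 | 2·3+1·0+4·0+6·1 = 12
L: 3·8 = 24 | 2·2+1·0+4·2+6·2 = 24
gcd(3,2,1,4,6) = 1

Coefficients: [3, 2, 1, 4, 6]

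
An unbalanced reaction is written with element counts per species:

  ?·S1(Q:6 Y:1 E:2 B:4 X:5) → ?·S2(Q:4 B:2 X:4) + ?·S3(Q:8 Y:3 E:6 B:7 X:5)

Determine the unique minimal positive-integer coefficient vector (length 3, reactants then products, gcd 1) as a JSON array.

Q: 6·6 = 36 | 5·4+2·8 = 36
Y: 6·1 = 6 | 5·0+2·3 = 6
E: 6·2 = 12 | 5·0+2·6 = 12
B: 6·4 = 24 | 5·2+2·7 = 24
X: 6·5 = 30 | 5·4+2·5 = 30
gcd(6,5,2) = 1

Coefficients: [6, 5, 2]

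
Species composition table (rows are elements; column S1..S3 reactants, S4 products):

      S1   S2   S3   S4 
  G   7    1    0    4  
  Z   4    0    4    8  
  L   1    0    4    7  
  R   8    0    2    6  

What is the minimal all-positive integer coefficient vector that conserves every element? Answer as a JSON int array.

G: 1·7+5·1+5·0 = 12 | 3·4 = 12
Z: 1·4+5·0+5·4 = 24 | 3·8 = 24
L: 1·1+5·0+5·4 = 21 | 3·7 = 21
R: 1·8+5·0+5·2 = 18 | 3·6 = 18
gcd(1,5,5,3) = 1

Coefficients: [1, 5, 5, 3]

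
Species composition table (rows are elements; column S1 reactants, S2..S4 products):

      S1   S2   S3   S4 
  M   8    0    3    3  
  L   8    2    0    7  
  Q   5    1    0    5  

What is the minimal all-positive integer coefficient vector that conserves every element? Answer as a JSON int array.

Coefficients: [3, 5, 6, 2]

M: 3·8 = 24 | 5·0+6·3+2·3 = 24
L: 3·8 = 24 | 5·2+6·0+2·7 = 24
Q: 3·5 = 15 | 5·1+6·0+2·5 = 15
gcd(3,5,6,2) = 1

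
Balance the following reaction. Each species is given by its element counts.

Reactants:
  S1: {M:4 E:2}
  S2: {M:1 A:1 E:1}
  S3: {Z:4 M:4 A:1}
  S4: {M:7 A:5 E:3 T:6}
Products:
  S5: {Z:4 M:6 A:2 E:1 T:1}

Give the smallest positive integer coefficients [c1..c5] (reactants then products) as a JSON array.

Z: 1·0+1·0+6·4+1·0 = 24 | 6·4 = 24
M: 1·4+1·1+6·4+1·7 = 36 | 6·6 = 36
A: 1·0+1·1+6·1+1·5 = 12 | 6·2 = 12
E: 1·2+1·1+6·0+1·3 = 6 | 6·1 = 6
T: 1·0+1·0+6·0+1·6 = 6 | 6·1 = 6
gcd(1,1,6,1,6) = 1

Coefficients: [1, 1, 6, 1, 6]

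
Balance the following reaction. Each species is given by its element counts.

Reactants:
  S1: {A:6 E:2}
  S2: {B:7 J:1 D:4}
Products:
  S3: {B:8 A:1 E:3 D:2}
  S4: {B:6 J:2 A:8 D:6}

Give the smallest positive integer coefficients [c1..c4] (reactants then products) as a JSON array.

B: 3·0+4·7 = 28 | 2·8+2·6 = 28
J: 3·0+4·1 = 4 | 2·0+2·2 = 4
A: 3·6+4·0 = 18 | 2·1+2·8 = 18
E: 3·2+4·0 = 6 | 2·3+2·0 = 6
D: 3·0+4·4 = 16 | 2·2+2·6 = 16
gcd(3,4,2,2) = 1

Coefficients: [3, 4, 2, 2]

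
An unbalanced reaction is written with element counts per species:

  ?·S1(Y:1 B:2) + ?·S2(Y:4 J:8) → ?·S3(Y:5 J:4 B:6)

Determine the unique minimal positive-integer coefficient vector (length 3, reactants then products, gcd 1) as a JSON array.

Coefficients: [6, 1, 2]

Y: 6·1+1·4 = 10 | 2·5 = 10
J: 6·0+1·8 = 8 | 2·4 = 8
B: 6·2+1·0 = 12 | 2·6 = 12
gcd(6,1,2) = 1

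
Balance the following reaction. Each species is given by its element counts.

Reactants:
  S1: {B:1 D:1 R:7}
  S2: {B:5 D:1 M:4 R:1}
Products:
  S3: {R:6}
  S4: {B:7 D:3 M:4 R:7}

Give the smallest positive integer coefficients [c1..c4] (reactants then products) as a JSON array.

B: 6·1+3·5 = 21 | 4·0+3·7 = 21
D: 6·1+3·1 = 9 | 4·0+3·3 = 9
M: 6·0+3·4 = 12 | 4·0+3·4 = 12
R: 6·7+3·1 = 45 | 4·6+3·7 = 45
gcd(6,3,4,3) = 1

Coefficients: [6, 3, 4, 3]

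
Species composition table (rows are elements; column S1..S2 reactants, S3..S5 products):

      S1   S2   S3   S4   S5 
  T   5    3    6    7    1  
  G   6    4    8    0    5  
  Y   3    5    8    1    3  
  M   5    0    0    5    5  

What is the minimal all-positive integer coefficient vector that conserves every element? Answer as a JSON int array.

Coefficients: [3, 6, 4, 1, 2]

T: 3·5+6·3 = 33 | 4·6+1·7+2·1 = 33
G: 3·6+6·4 = 42 | 4·8+1·0+2·5 = 42
Y: 3·3+6·5 = 39 | 4·8+1·1+2·3 = 39
M: 3·5+6·0 = 15 | 4·0+1·5+2·5 = 15
gcd(3,6,4,1,2) = 1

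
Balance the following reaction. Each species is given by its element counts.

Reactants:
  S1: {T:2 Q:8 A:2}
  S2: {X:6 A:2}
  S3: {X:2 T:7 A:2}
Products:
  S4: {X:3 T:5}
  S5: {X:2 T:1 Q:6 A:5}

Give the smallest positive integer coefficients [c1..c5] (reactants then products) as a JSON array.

Coefficients: [3, 3, 4, 6, 4]

X: 3·0+3·6+4·2 = 26 | 6·3+4·2 = 26
T: 3·2+3·0+4·7 = 34 | 6·5+4·1 = 34
Q: 3·8+3·0+4·0 = 24 | 6·0+4·6 = 24
A: 3·2+3·2+4·2 = 20 | 6·0+4·5 = 20
gcd(3,3,4,6,4) = 1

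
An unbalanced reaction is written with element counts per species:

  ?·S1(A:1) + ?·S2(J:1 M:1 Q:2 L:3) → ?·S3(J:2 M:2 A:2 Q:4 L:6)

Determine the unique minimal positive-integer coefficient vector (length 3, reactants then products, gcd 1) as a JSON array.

J: 2·0+2·1 = 2 | 1·2 = 2
M: 2·0+2·1 = 2 | 1·2 = 2
A: 2·1+2·0 = 2 | 1·2 = 2
Q: 2·0+2·2 = 4 | 1·4 = 4
L: 2·0+2·3 = 6 | 1·6 = 6
gcd(2,2,1) = 1

Coefficients: [2, 2, 1]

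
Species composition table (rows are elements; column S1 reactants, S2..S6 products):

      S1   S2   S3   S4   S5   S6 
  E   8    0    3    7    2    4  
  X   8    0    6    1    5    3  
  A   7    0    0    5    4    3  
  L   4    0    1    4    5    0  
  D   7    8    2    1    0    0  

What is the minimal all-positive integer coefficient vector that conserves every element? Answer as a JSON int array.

E: 5·8 = 40 | 4·0+1·3+1·7+3·2+6·4 = 40
X: 5·8 = 40 | 4·0+1·6+1·1+3·5+6·3 = 40
A: 5·7 = 35 | 4·0+1·0+1·5+3·4+6·3 = 35
L: 5·4 = 20 | 4·0+1·1+1·4+3·5+6·0 = 20
D: 5·7 = 35 | 4·8+1·2+1·1+3·0+6·0 = 35
gcd(5,4,1,1,3,6) = 1

Coefficients: [5, 4, 1, 1, 3, 6]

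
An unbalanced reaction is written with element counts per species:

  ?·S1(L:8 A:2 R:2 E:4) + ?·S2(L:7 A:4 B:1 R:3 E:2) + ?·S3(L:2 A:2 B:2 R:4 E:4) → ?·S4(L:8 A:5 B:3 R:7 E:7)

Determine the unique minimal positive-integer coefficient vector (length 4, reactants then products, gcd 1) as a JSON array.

L: 1·8+2·7+5·2 = 32 | 4·8 = 32
A: 1·2+2·4+5·2 = 20 | 4·5 = 20
B: 1·0+2·1+5·2 = 12 | 4·3 = 12
R: 1·2+2·3+5·4 = 28 | 4·7 = 28
E: 1·4+2·2+5·4 = 28 | 4·7 = 28
gcd(1,2,5,4) = 1

Coefficients: [1, 2, 5, 4]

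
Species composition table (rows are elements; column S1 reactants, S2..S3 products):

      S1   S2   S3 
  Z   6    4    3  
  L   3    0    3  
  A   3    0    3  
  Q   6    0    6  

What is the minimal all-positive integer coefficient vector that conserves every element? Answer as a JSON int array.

Z: 4·6 = 24 | 3·4+4·3 = 24
L: 4·3 = 12 | 3·0+4·3 = 12
A: 4·3 = 12 | 3·0+4·3 = 12
Q: 4·6 = 24 | 3·0+4·6 = 24
gcd(4,3,4) = 1

Coefficients: [4, 3, 4]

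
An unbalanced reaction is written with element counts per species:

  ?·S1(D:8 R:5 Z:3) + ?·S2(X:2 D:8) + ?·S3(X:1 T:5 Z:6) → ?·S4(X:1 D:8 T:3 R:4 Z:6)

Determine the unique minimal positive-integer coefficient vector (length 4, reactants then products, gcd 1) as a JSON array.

Coefficients: [4, 1, 3, 5]

X: 4·0+1·2+3·1 = 5 | 5·1 = 5
D: 4·8+1·8+3·0 = 40 | 5·8 = 40
T: 4·0+1·0+3·5 = 15 | 5·3 = 15
R: 4·5+1·0+3·0 = 20 | 5·4 = 20
Z: 4·3+1·0+3·6 = 30 | 5·6 = 30
gcd(4,1,3,5) = 1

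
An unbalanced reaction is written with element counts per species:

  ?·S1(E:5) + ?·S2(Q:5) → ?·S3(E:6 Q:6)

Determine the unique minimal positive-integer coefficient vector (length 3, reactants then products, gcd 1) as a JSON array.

E: 6·5+6·0 = 30 | 5·6 = 30
Q: 6·0+6·5 = 30 | 5·6 = 30
gcd(6,6,5) = 1

Coefficients: [6, 6, 5]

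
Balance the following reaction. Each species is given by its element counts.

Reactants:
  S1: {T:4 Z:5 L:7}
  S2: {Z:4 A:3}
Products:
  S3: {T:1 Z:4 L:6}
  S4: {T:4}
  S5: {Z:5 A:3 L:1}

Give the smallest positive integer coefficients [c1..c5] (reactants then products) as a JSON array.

T: 4·4+4·0 = 16 | 4·1+3·4+4·0 = 16
Z: 4·5+4·4 = 36 | 4·4+3·0+4·5 = 36
A: 4·0+4·3 = 12 | 4·0+3·0+4·3 = 12
L: 4·7+4·0 = 28 | 4·6+3·0+4·1 = 28
gcd(4,4,4,3,4) = 1

Coefficients: [4, 4, 4, 3, 4]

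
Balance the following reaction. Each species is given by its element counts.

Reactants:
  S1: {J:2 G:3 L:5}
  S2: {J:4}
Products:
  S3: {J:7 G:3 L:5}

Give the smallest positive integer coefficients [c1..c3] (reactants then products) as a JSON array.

Coefficients: [4, 5, 4]

J: 4·2+5·4 = 28 | 4·7 = 28
G: 4·3+5·0 = 12 | 4·3 = 12
L: 4·5+5·0 = 20 | 4·5 = 20
gcd(4,5,4) = 1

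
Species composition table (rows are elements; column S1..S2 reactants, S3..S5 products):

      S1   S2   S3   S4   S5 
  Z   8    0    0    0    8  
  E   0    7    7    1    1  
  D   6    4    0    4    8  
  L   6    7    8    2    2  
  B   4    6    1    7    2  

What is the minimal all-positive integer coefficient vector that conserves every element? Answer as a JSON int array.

Coefficients: [2, 6, 5, 5, 2]

Z: 2·8+6·0 = 16 | 5·0+5·0+2·8 = 16
E: 2·0+6·7 = 42 | 5·7+5·1+2·1 = 42
D: 2·6+6·4 = 36 | 5·0+5·4+2·8 = 36
L: 2·6+6·7 = 54 | 5·8+5·2+2·2 = 54
B: 2·4+6·6 = 44 | 5·1+5·7+2·2 = 44
gcd(2,6,5,5,2) = 1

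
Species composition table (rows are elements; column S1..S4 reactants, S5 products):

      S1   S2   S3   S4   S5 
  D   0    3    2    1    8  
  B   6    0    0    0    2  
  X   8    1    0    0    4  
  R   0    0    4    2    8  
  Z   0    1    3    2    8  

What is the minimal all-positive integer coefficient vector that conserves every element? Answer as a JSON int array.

D: 1·0+4·3+4·2+4·1 = 24 | 3·8 = 24
B: 1·6+4·0+4·0+4·0 = 6 | 3·2 = 6
X: 1·8+4·1+4·0+4·0 = 12 | 3·4 = 12
R: 1·0+4·0+4·4+4·2 = 24 | 3·8 = 24
Z: 1·0+4·1+4·3+4·2 = 24 | 3·8 = 24
gcd(1,4,4,4,3) = 1

Coefficients: [1, 4, 4, 4, 3]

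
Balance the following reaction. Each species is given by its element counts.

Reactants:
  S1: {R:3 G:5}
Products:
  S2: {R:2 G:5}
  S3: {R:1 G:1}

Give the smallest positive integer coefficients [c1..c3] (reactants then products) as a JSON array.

Coefficients: [3, 2, 5]

R: 3·3 = 9 | 2·2+5·1 = 9
G: 3·5 = 15 | 2·5+5·1 = 15
gcd(3,2,5) = 1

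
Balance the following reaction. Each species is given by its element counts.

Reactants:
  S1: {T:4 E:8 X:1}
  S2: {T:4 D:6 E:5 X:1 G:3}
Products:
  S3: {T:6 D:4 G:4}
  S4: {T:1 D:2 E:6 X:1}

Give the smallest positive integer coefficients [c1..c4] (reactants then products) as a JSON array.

Coefficients: [2, 4, 3, 6]

T: 2·4+4·4 = 24 | 3·6+6·1 = 24
D: 2·0+4·6 = 24 | 3·4+6·2 = 24
E: 2·8+4·5 = 36 | 3·0+6·6 = 36
X: 2·1+4·1 = 6 | 3·0+6·1 = 6
G: 2·0+4·3 = 12 | 3·4+6·0 = 12
gcd(2,4,3,6) = 1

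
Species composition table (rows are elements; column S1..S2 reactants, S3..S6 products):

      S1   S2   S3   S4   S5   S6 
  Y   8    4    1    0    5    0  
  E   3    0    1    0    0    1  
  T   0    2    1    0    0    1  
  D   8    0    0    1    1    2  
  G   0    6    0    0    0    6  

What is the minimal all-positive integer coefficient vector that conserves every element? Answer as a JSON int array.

Coefficients: [2, 3, 3, 5, 5, 3]

Y: 2·8+3·4 = 28 | 3·1+5·0+5·5+3·0 = 28
E: 2·3+3·0 = 6 | 3·1+5·0+5·0+3·1 = 6
T: 2·0+3·2 = 6 | 3·1+5·0+5·0+3·1 = 6
D: 2·8+3·0 = 16 | 3·0+5·1+5·1+3·2 = 16
G: 2·0+3·6 = 18 | 3·0+5·0+5·0+3·6 = 18
gcd(2,3,3,5,5,3) = 1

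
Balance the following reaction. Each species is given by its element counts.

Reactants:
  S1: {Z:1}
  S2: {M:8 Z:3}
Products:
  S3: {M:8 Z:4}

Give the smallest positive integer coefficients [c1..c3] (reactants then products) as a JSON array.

Coefficients: [1, 1, 1]

M: 1·0+1·8 = 8 | 1·8 = 8
Z: 1·1+1·3 = 4 | 1·4 = 4
gcd(1,1,1) = 1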